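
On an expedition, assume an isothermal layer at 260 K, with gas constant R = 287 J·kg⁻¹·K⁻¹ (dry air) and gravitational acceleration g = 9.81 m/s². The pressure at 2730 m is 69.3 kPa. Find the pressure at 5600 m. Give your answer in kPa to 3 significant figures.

Scale height: H = RT/g = 287 × 260 / 9.81 = 7606.5 m.
Between two levels, P₂ = P₁ exp(−Δz/H) with Δz = z₂ − z₁.
Δz = 5600.0 − 2730.0 = 2870.0 m; Δz/H = 2870.0/7606.5 = 0.37731.
P₂ = 69.3 × exp(−0.37731) = 69.3 × 0.68570 = 47.519 kPa.

P ≈ 47.5 kPa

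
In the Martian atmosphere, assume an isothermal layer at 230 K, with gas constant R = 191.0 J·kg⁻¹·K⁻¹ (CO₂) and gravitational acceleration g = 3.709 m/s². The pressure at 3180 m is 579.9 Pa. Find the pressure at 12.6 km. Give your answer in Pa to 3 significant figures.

P ≈ 262 Pa

Scale height: H = RT/g = 191.0 × 230 / 3.709 = 11844 m.
Between two levels, P₂ = P₁ exp(−Δz/H) with Δz = z₂ − z₁.
Δz = 12600 − 3180.0 = 9420.0 m; Δz/H = 9420.0/11844 = 0.79534.
P₂ = 579.9 × exp(−0.79534) = 579.9 × 0.45143 = 261.78 Pa.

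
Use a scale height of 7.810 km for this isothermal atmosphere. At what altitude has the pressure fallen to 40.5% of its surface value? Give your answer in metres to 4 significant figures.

z ≈ 7059 m

Set P/P₀ = exp(−z/H) = 0.405, so z = −H ln(0.405).
−ln(0.405) = 0.90387; z = 7810.0 × 0.90387 = 7059.2 m.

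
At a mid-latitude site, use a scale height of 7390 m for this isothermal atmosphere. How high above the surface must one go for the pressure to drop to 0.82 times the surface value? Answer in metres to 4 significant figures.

Set P/P₀ = exp(−z/H) = 0.82, so z = −H ln(0.82).
−ln(0.82) = 0.19845; z = 7390.0 × 0.19845 = 1466.5 m.

z ≈ 1467 m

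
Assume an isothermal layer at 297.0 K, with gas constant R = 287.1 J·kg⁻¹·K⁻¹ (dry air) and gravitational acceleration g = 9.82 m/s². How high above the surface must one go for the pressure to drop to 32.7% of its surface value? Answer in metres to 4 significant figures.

z ≈ 9706 m

Scale height: H = RT/g = 287.1 × 297.0 / 9.82 = 8683.2 m.
Set P/P₀ = exp(−z/H) = 0.327, so z = −H ln(0.327).
−ln(0.327) = 1.1178; z = 8683.2 × 1.1178 = 9706.1 m.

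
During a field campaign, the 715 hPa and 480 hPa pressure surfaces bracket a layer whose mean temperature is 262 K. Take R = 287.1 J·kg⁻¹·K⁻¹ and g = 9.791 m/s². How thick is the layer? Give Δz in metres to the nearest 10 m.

Hypsometric equation: Δz = (R T̄/g) ln(P₁/P₂).
R T̄/g = 287.1 × 262 / 9.791 = 7682.6 m.
ln(715/480) = ln(1.4896) = 0.39851.
Δz = 7682.6 × 0.39851 = 3061.6 m.

Δz ≈ 3060 m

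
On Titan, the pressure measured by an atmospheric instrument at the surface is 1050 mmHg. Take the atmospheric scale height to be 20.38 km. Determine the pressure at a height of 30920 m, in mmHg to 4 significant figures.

P ≈ 230.3 mmHg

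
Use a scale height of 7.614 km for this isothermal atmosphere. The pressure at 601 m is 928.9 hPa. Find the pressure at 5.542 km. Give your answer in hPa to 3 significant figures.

Between two levels, P₂ = P₁ exp(−Δz/H) with Δz = z₂ − z₁.
Δz = 5542.0 − 601.00 = 4941.0 m; Δz/H = 4941.0/7614.0 = 0.64894.
P₂ = 928.9 × exp(−0.64894) = 928.9 × 0.52260 = 485.44 hPa.

P ≈ 485 hPa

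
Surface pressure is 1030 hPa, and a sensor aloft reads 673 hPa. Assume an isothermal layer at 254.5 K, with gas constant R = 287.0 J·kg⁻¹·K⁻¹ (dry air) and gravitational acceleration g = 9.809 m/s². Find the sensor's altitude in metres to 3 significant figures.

Scale height: H = RT/g = 287.0 × 254.5 / 9.809 = 7446.4 m.
Invert the barometric formula: z = H ln(P₀/P).
P₀/P = 1030/673 = 1.5305; ln(1.5305) = 0.42559.
z = 7446.4 × 0.42559 = 3169.1 m.

z ≈ 3170 m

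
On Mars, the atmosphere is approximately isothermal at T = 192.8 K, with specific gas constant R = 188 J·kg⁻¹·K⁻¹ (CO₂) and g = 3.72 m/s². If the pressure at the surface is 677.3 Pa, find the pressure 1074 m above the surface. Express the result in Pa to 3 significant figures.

P ≈ 607 Pa

Scale height: H = RT/g = 188 × 192.8 / 3.72 = 9743.7 m.
Barometric formula: P = P₀ exp(−z/H).
z/H = 1074.0/9743.7 = 0.11023; exp(−0.11023) = 0.89563.
P = 677.3 × 0.89563 = 606.61 Pa.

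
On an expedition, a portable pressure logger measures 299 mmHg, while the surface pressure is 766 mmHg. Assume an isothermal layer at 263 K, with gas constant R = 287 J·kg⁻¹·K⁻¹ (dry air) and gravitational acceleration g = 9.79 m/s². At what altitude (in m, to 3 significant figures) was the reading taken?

Scale height: H = RT/g = 287 × 263 / 9.79 = 7710.0 m.
Invert the barometric formula: z = H ln(P₀/P).
P₀/P = 766/299 = 2.5619; ln(2.5619) = 0.94075.
z = 7710.0 × 0.94075 = 7253.2 m.

z ≈ 7250 m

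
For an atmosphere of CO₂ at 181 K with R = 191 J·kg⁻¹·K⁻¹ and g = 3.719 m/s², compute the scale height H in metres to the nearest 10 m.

The scale height of an isothermal atmosphere is H = RT/g.
H = 191 × 181 / 3.719 = 34571/3.719 = 9295.8 m.

H ≈ 9300 m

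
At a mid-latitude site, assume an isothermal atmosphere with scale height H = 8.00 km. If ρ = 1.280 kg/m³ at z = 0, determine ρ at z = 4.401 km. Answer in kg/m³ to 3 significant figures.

In an isothermal atmosphere, density decays like pressure: ρ = ρ₀ exp(−z/H).
z/H = 4401.0/8000.0 = 0.55012; exp(−0.55012) = 0.57688.
ρ = 1.280 × 0.57688 = 0.73841 kg/m³.

ρ ≈ 0.738 kg/m³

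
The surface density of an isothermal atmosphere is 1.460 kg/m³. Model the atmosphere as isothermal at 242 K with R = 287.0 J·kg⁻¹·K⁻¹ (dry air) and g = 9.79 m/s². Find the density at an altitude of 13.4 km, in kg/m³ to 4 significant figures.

ρ ≈ 0.2208 kg/m³

Scale height: H = RT/g = 287.0 × 242 / 9.79 = 7094.4 m.
In an isothermal atmosphere, density decays like pressure: ρ = ρ₀ exp(−z/H).
z/H = 13400/7094.4 = 1.8888; exp(−1.8888) = 0.15125.
ρ = 1.460 × 0.15125 = 0.22082 kg/m³.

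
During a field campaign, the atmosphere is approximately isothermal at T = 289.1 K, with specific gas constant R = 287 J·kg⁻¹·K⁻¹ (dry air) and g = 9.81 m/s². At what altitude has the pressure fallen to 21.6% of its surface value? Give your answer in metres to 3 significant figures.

Scale height: H = RT/g = 287 × 289.1 / 9.81 = 8457.9 m.
Set P/P₀ = exp(−z/H) = 0.216, so z = −H ln(0.216).
−ln(0.216) = 1.5325; z = 8457.9 × 1.5325 = 12962 m.

z ≈ 13000 m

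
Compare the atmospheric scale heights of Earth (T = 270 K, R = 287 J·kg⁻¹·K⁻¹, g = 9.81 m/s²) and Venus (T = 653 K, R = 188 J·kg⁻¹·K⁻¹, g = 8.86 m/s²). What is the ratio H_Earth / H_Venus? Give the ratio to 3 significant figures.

H_Earth/H_Venus ≈ 0.570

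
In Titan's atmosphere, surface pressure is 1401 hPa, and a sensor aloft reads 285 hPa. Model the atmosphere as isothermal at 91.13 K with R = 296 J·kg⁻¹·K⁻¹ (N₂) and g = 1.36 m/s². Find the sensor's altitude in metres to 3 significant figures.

z ≈ 31600 m

Scale height: H = RT/g = 296 × 91.13 / 1.36 = 19834 m.
Invert the barometric formula: z = H ln(P₀/P).
P₀/P = 1401/285 = 4.9158; ln(4.9158) = 1.5925.
z = 19834 × 1.5925 = 31586 m.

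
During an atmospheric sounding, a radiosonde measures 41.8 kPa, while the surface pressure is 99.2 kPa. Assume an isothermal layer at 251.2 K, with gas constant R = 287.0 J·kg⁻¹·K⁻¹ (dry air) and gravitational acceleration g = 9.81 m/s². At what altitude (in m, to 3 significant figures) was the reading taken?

z ≈ 6350 m

Scale height: H = RT/g = 287.0 × 251.2 / 9.81 = 7349.1 m.
Invert the barometric formula: z = H ln(P₀/P).
P₀/P = 99.2/41.8 = 2.3732; ln(2.3732) = 0.86424.
z = 7349.1 × 0.86424 = 6351.4 m.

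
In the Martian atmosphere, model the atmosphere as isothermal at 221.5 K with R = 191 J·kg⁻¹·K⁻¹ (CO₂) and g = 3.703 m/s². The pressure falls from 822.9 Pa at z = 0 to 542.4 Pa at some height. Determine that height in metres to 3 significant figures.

z ≈ 4760 m

Scale height: H = RT/g = 191 × 221.5 / 3.703 = 11425 m.
Invert the barometric formula: z = H ln(P₀/P).
P₀/P = 822.9/542.4 = 1.5171; ln(1.5171) = 0.41680.
z = 11425 × 0.41680 = 4761.9 m.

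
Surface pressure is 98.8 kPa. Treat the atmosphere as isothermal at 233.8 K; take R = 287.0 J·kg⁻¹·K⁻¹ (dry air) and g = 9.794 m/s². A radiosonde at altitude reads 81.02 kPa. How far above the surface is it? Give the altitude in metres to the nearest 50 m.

z ≈ 1350 m

Scale height: H = RT/g = 287.0 × 233.8 / 9.794 = 6851.2 m.
Invert the barometric formula: z = H ln(P₀/P).
P₀/P = 98.8/81.02 = 1.2195; ln(1.2195) = 0.19844.
z = 6851.2 × 0.19844 = 1359.6 m.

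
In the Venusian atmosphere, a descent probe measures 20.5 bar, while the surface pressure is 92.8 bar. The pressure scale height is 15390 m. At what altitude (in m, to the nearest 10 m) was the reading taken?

z ≈ 23240 m

Invert the barometric formula: z = H ln(P₀/P).
P₀/P = 92.8/20.5 = 4.5268; ln(4.5268) = 1.5100.
z = 15390 × 1.5100 = 23239 m.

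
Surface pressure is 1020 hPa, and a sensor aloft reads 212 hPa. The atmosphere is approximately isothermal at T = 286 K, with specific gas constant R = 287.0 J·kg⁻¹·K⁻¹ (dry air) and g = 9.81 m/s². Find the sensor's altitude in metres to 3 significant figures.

z ≈ 13100 m

Scale height: H = RT/g = 287.0 × 286 / 9.81 = 8367.2 m.
Invert the barometric formula: z = H ln(P₀/P).
P₀/P = 1020/212 = 4.8113; ln(4.8113) = 1.5710.
z = 8367.2 × 1.5710 = 13145 m.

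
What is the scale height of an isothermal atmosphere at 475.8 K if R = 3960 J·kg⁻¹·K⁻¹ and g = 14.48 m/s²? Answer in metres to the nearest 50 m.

H ≈ 130100 m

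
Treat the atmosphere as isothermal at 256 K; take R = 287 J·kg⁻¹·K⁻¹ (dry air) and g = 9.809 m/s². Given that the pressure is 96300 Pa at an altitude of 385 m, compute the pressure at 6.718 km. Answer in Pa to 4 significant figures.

Scale height: H = RT/g = 287 × 256 / 9.809 = 7490.3 m.
Between two levels, P₂ = P₁ exp(−Δz/H) with Δz = z₂ − z₁.
Δz = 6718.0 − 385.00 = 6333.0 m; Δz/H = 6333.0/7490.3 = 0.84549.
P₂ = 96300 × exp(−0.84549) = 96300 × 0.42935 = 41346 Pa.

P ≈ 41350 Pa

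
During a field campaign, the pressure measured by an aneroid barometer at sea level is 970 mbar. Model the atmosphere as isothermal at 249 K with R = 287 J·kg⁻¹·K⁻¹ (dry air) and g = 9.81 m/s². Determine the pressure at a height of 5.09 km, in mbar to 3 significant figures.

Scale height: H = RT/g = 287 × 249 / 9.81 = 7284.7 m.
Barometric formula: P = P₀ exp(−z/H).
z/H = 5090.0/7284.7 = 0.69872; exp(−0.69872) = 0.49722.
P = 970 × 0.49722 = 482.30 mbar.

P ≈ 482 mbar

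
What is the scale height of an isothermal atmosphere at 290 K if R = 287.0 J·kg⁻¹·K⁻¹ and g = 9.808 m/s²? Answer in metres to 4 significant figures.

H ≈ 8486 m

The scale height of an isothermal atmosphere is H = RT/g.
H = 287.0 × 290 / 9.808 = 83230/9.808 = 8485.9 m.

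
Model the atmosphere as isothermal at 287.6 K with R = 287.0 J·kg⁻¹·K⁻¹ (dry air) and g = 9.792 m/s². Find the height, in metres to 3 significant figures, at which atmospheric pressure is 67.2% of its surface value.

Scale height: H = RT/g = 287.0 × 287.6 / 9.792 = 8429.5 m.
Set P/P₀ = exp(−z/H) = 0.672, so z = −H ln(0.672).
−ln(0.672) = 0.39750; z = 8429.5 × 0.39750 = 3350.7 m.

z ≈ 3350 m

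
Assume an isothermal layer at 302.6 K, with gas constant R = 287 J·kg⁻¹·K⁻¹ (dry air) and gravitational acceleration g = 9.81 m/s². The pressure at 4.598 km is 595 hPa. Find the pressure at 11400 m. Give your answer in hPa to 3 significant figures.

P ≈ 276 hPa

Scale height: H = RT/g = 287 × 302.6 / 9.81 = 8852.8 m.
Between two levels, P₂ = P₁ exp(−Δz/H) with Δz = z₂ − z₁.
Δz = 11400 − 4598.0 = 6802.0 m; Δz/H = 6802.0/8852.8 = 0.76834.
P₂ = 595 × exp(−0.76834) = 595 × 0.46378 = 275.95 hPa.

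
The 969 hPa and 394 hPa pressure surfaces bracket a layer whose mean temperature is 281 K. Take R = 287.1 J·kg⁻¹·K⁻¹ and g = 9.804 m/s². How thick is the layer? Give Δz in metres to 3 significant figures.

Δz ≈ 7410 m

Hypsometric equation: Δz = (R T̄/g) ln(P₁/P₂).
R T̄/g = 287.1 × 281 / 9.804 = 8228.8 m.
ln(969/394) = ln(2.4594) = 0.89992.
Δz = 8228.8 × 0.89992 = 7405.3 m.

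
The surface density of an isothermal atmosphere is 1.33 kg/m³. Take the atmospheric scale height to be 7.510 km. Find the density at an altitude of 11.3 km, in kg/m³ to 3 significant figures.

In an isothermal atmosphere, density decays like pressure: ρ = ρ₀ exp(−z/H).
z/H = 11300/7510.0 = 1.5047; exp(−1.5047) = 0.22208.
ρ = 1.33 × 0.22208 = 0.29537 kg/m³.

ρ ≈ 0.295 kg/m³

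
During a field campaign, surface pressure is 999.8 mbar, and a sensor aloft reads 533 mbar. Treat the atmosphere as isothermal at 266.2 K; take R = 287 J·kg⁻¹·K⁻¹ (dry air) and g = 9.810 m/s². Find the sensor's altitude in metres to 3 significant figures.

z ≈ 4900 m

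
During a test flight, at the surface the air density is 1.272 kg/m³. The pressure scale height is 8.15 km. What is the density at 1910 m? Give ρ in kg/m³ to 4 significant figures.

ρ ≈ 1.006 kg/m³

In an isothermal atmosphere, density decays like pressure: ρ = ρ₀ exp(−z/H).
z/H = 1910.0/8150.0 = 0.23436; exp(−0.23436) = 0.79108.
ρ = 1.272 × 0.79108 = 1.0063 kg/m³.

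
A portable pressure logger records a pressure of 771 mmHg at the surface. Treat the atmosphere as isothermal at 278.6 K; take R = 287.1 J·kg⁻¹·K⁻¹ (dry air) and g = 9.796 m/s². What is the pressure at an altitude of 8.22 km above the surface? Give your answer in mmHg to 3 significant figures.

Scale height: H = RT/g = 287.1 × 278.6 / 9.796 = 8165.2 m.
Barometric formula: P = P₀ exp(−z/H).
z/H = 8220.0/8165.2 = 1.0067; exp(−1.0067) = 0.36542.
P = 771 × 0.36542 = 281.74 mmHg.

P ≈ 282 mmHg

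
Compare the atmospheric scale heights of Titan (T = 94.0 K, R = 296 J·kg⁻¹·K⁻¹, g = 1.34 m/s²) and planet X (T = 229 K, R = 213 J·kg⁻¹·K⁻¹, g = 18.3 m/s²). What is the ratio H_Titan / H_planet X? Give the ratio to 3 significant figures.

H_Titan/H_planet X ≈ 7.79

H = RT/g for each body.
H_Titan = 296 × 94.0 / 1.34 = 20764 m.
H_planet X = 213 × 229 / 18.3 = 2665.4 m.
H_Titan/H_planet X = 20764/2665.4 = 7.7902.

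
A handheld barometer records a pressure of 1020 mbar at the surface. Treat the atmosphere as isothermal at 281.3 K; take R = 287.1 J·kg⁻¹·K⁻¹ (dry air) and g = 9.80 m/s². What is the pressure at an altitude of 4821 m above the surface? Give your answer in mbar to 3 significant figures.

P ≈ 568 mbar

Scale height: H = RT/g = 287.1 × 281.3 / 9.80 = 8240.9 m.
Barometric formula: P = P₀ exp(−z/H).
z/H = 4821.0/8240.9 = 0.58501; exp(−0.58501) = 0.55710.
P = 1020 × 0.55710 = 568.24 mbar.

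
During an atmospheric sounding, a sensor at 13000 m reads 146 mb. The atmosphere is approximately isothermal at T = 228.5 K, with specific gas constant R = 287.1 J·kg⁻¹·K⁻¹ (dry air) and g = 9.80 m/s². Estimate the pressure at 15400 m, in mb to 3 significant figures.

P ≈ 102 mb

Scale height: H = RT/g = 287.1 × 228.5 / 9.80 = 6694.1 m.
Between two levels, P₂ = P₁ exp(−Δz/H) with Δz = z₂ − z₁.
Δz = 15400 − 13000 = 2400.0 m; Δz/H = 2400.0/6694.1 = 0.35852.
P₂ = 146 × exp(−0.35852) = 146 × 0.69871 = 102.01 mb.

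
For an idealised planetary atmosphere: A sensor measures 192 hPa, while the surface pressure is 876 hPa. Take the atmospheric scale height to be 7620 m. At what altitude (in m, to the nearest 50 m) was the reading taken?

z ≈ 11550 m

Invert the barometric formula: z = H ln(P₀/P).
P₀/P = 876/192 = 4.5625; ln(4.5625) = 1.5179.
z = 7620.0 × 1.5179 = 11566 m.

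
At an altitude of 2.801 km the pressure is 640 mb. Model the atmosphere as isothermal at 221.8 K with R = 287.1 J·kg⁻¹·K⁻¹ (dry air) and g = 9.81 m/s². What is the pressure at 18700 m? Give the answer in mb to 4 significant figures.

Scale height: H = RT/g = 287.1 × 221.8 / 9.81 = 6491.2 m.
Between two levels, P₂ = P₁ exp(−Δz/H) with Δz = z₂ − z₁.
Δz = 18700 − 2801.0 = 15899 m; Δz/H = 15899/6491.2 = 2.4493.
P₂ = 640 × exp(−2.4493) = 640 × 0.086354 = 55.267 mb.

P ≈ 55.27 mb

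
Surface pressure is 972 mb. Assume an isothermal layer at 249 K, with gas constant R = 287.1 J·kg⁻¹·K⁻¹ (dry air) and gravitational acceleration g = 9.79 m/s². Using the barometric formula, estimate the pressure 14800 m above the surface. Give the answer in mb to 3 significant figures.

P ≈ 128 mb

Scale height: H = RT/g = 287.1 × 249 / 9.79 = 7302.1 m.
Barometric formula: P = P₀ exp(−z/H).
z/H = 14800/7302.1 = 2.0268; exp(−2.0268) = 0.13176.
P = 972 × 0.13176 = 128.07 mb.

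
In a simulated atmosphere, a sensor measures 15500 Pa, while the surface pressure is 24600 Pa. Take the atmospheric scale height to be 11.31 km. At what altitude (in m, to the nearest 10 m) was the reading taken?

z ≈ 5220 m

Invert the barometric formula: z = H ln(P₀/P).
P₀/P = 24600/15500 = 1.5871; ln(1.5871) = 0.46191.
z = 11310 × 0.46191 = 5224.2 m.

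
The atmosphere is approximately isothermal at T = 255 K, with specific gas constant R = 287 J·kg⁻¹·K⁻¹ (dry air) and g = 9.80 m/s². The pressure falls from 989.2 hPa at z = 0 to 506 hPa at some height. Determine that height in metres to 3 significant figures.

Scale height: H = RT/g = 287 × 255 / 9.80 = 7467.9 m.
Invert the barometric formula: z = H ln(P₀/P).
P₀/P = 989.2/506 = 1.9549; ln(1.9549) = 0.67034.
z = 7467.9 × 0.67034 = 5006.0 m.

z ≈ 5010 m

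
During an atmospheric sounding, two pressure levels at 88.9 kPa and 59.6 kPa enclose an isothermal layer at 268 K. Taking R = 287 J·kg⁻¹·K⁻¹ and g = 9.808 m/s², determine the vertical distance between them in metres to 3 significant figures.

Δz ≈ 3140 m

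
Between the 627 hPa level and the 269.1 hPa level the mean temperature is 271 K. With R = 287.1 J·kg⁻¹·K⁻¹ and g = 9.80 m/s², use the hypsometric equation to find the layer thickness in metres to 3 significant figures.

Hypsometric equation: Δz = (R T̄/g) ln(P₁/P₂).
R T̄/g = 287.1 × 271 / 9.80 = 7939.2 m.
ln(627/269.1) = ln(2.3300) = 0.84587.
Δz = 7939.2 × 0.84587 = 6715.5 m.

Δz ≈ 6720 m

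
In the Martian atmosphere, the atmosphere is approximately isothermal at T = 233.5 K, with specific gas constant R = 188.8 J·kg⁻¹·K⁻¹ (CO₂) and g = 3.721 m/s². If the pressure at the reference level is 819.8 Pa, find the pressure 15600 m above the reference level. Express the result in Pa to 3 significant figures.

Scale height: H = RT/g = 188.8 × 233.5 / 3.721 = 11848 m.
Barometric formula: P = P₀ exp(−z/H).
z/H = 15600/11848 = 1.3167; exp(−1.3167) = 0.26802.
P = 819.8 × 0.26802 = 219.72 Pa.

P ≈ 220 Pa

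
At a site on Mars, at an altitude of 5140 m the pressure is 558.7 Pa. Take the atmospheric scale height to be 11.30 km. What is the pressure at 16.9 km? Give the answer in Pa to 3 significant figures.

Between two levels, P₂ = P₁ exp(−Δz/H) with Δz = z₂ − z₁.
Δz = 16900 − 5140.0 = 11760 m; Δz/H = 11760/11300 = 1.0407.
P₂ = 558.7 × exp(−1.0407) = 558.7 × 0.35321 = 197.34 Pa.

P ≈ 197 Pa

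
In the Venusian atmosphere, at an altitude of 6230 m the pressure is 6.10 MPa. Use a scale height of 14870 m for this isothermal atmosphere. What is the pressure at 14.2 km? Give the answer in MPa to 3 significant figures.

P ≈ 3.57 MPa

Between two levels, P₂ = P₁ exp(−Δz/H) with Δz = z₂ − z₁.
Δz = 14200 − 6230.0 = 7970.0 m; Δz/H = 7970.0/14870 = 0.53598.
P₂ = 6.10 × exp(−0.53598) = 6.10 × 0.58510 = 3.5691 MPa.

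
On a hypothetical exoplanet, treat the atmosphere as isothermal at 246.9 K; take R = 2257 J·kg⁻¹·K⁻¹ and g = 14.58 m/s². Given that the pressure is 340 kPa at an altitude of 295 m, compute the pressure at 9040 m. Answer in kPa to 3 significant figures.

P ≈ 270 kPa

Scale height: H = RT/g = 2257 × 246.9 / 14.58 = 38220 m.
Between two levels, P₂ = P₁ exp(−Δz/H) with Δz = z₂ − z₁.
Δz = 9040.0 − 295.00 = 8745.0 m; Δz/H = 8745.0/38220 = 0.22881.
P₂ = 340 × exp(−0.22881) = 340 × 0.79548 = 270.46 kPa.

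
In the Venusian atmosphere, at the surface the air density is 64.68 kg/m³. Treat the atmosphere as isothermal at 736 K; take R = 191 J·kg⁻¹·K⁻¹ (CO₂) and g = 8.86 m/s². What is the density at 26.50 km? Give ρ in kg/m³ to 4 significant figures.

Scale height: H = RT/g = 191 × 736 / 8.86 = 15866 m.
In an isothermal atmosphere, density decays like pressure: ρ = ρ₀ exp(−z/H).
z/H = 26500/15866 = 1.6702; exp(−1.6702) = 0.18821.
ρ = 64.68 × 0.18821 = 12.173 kg/m³.

ρ ≈ 12.17 kg/m³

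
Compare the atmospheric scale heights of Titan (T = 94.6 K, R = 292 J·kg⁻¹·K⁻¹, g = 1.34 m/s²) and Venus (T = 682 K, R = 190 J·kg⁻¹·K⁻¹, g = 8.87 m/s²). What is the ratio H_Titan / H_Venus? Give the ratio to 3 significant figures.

H = RT/g for each body.
H_Titan = 292 × 94.6 / 1.34 = 20614 m.
H_Venus = 190 × 682 / 8.87 = 14609 m.
H_Titan/H_Venus = 20614/14609 = 1.4110.

H_Titan/H_Venus ≈ 1.41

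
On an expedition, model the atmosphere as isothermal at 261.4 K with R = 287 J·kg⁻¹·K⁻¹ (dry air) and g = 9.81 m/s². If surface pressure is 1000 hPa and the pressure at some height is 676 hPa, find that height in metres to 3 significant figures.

z ≈ 2990 m

Scale height: H = RT/g = 287 × 261.4 / 9.81 = 7647.5 m.
Invert the barometric formula: z = H ln(P₀/P).
P₀/P = 1000/676 = 1.4793; ln(1.4793) = 0.39157.
z = 7647.5 × 0.39157 = 2994.5 m.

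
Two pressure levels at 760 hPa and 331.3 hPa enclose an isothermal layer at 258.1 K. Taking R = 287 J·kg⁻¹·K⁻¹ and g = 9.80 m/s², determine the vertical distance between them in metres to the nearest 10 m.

Δz ≈ 6280 m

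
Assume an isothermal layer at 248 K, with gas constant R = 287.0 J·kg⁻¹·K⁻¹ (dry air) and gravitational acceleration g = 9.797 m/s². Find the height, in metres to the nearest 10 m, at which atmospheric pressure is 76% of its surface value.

z ≈ 1990 m

Scale height: H = RT/g = 287.0 × 248 / 9.797 = 7265.1 m.
Set P/P₀ = exp(−z/H) = 0.76, so z = −H ln(0.76).
−ln(0.76) = 0.27444; z = 7265.1 × 0.27444 = 1993.8 m.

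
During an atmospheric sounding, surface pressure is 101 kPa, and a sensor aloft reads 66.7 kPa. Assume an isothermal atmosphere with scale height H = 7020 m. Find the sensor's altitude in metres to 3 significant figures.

z ≈ 2910 m

Invert the barometric formula: z = H ln(P₀/P).
P₀/P = 101/66.7 = 1.5142; ln(1.5142) = 0.41489.
z = 7020.0 × 0.41489 = 2912.5 m.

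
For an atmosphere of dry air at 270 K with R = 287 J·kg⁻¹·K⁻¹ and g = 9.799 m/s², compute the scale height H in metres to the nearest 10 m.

H ≈ 7910 m

The scale height of an isothermal atmosphere is H = RT/g.
H = 287 × 270 / 9.799 = 77490/9.799 = 7907.9 m.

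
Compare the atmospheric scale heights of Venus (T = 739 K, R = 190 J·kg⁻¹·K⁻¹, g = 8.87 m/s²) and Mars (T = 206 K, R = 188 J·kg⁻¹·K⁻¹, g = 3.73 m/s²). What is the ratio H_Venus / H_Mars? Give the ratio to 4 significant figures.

H = RT/g for each body.
H_Venus = 190 × 739 / 8.87 = 15830 m.
H_Mars = 188 × 206 / 3.73 = 10383 m.
H_Venus/H_Mars = 15830/10383 = 1.5246.

H_Venus/H_Mars ≈ 1.525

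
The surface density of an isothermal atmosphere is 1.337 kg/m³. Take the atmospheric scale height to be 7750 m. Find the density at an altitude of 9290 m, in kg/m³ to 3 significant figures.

ρ ≈ 0.403 kg/m³

In an isothermal atmosphere, density decays like pressure: ρ = ρ₀ exp(−z/H).
z/H = 9290.0/7750.0 = 1.1987; exp(−1.1987) = 0.30159.
ρ = 1.337 × 0.30159 = 0.40323 kg/m³.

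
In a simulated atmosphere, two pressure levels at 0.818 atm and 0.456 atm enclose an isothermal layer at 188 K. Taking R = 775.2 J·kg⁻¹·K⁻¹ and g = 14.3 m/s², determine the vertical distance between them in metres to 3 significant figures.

Δz ≈ 5960 m

Hypsometric equation: Δz = (R T̄/g) ln(P₁/P₂).
R T̄/g = 775.2 × 188 / 14.3 = 10191 m.
ln(0.818/0.456) = ln(1.7939) = 0.58439.
Δz = 10191 × 0.58439 = 5955.5 m.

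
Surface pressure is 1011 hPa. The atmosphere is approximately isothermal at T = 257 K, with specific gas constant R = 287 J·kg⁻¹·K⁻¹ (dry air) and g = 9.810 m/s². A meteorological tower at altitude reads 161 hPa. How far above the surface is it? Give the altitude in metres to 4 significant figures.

z ≈ 13810 m

Scale height: H = RT/g = 287 × 257 / 9.810 = 7518.8 m.
Invert the barometric formula: z = H ln(P₀/P).
P₀/P = 1011/161 = 6.2795; ln(6.2795) = 1.8373.
z = 7518.8 × 1.8373 = 13814 m.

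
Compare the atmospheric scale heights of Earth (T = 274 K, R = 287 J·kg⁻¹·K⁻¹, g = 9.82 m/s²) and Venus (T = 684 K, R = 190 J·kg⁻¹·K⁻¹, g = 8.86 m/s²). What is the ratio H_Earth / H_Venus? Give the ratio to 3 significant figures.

H = RT/g for each body.
H_Earth = 287 × 274 / 9.82 = 8007.9 m.
H_Venus = 190 × 684 / 8.86 = 14668 m.
H_Earth/H_Venus = 8007.9/14668 = 0.54594.

H_Earth/H_Venus ≈ 0.546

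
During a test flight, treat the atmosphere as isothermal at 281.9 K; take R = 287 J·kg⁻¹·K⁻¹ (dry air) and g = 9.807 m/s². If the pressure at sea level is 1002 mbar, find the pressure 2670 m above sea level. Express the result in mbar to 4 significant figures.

P ≈ 725.0 mbar

Scale height: H = RT/g = 287 × 281.9 / 9.807 = 8249.8 m.
Barometric formula: P = P₀ exp(−z/H).
z/H = 2670.0/8249.8 = 0.32364; exp(−0.32364) = 0.72351.
P = 1002 × 0.72351 = 724.96 mbar.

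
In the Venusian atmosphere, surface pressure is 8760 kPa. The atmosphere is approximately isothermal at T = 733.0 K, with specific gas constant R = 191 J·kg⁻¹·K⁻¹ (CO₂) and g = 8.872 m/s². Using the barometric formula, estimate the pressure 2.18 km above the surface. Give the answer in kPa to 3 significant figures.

P ≈ 7630 kPa

Scale height: H = RT/g = 191 × 733.0 / 8.872 = 15780 m.
Barometric formula: P = P₀ exp(−z/H).
z/H = 2180.0/15780 = 0.13815; exp(−0.13815) = 0.87097.
P = 8760 × 0.87097 = 7629.7 kPa.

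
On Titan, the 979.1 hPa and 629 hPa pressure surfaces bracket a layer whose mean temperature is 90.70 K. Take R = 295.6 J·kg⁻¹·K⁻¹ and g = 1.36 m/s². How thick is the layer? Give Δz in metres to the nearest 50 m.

Δz ≈ 8700 m

Hypsometric equation: Δz = (R T̄/g) ln(P₁/P₂).
R T̄/g = 295.6 × 90.70 / 1.36 = 19714 m.
ln(979.1/629) = ln(1.5566) = 0.44250.
Δz = 19714 × 0.44250 = 8723.4 m.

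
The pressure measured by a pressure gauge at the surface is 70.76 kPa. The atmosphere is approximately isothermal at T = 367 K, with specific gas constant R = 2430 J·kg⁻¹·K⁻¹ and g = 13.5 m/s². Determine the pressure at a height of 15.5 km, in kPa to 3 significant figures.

P ≈ 56.0 kPa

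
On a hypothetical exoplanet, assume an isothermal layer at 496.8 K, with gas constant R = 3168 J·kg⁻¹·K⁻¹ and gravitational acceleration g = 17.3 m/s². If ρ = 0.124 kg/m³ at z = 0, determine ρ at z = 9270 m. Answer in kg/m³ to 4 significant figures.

Scale height: H = RT/g = 3168 × 496.8 / 17.3 = 90975 m.
In an isothermal atmosphere, density decays like pressure: ρ = ρ₀ exp(−z/H).
z/H = 9270.0/90975 = 0.10190; exp(−0.10190) = 0.90312.
ρ = 0.124 × 0.90312 = 0.11199 kg/m³.

ρ ≈ 0.1120 kg/m³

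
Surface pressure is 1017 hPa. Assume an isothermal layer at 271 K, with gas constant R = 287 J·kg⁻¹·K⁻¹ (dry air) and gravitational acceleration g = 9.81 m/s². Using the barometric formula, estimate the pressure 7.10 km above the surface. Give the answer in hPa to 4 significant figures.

P ≈ 415.3 hPa

Scale height: H = RT/g = 287 × 271 / 9.81 = 7928.3 m.
Barometric formula: P = P₀ exp(−z/H).
z/H = 7100.0/7928.3 = 0.89553; exp(−0.89553) = 0.40839.
P = 1017 × 0.40839 = 415.33 hPa.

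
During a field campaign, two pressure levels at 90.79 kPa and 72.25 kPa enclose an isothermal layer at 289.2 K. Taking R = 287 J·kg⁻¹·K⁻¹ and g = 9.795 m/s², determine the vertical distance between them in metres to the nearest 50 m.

Hypsometric equation: Δz = (R T̄/g) ln(P₁/P₂).
R T̄/g = 287 × 289.2 / 9.795 = 8473.8 m.
ln(90.79/72.25) = ln(1.2566) = 0.22841.
Δz = 8473.8 × 0.22841 = 1935.5 m.

Δz ≈ 1950 m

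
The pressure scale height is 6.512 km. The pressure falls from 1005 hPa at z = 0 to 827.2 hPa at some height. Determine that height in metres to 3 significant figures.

Invert the barometric formula: z = H ln(P₀/P).
P₀/P = 1005/827.2 = 1.2149; ln(1.2149) = 0.19466.
z = 6512.0 × 0.19466 = 1267.6 m.

z ≈ 1270 m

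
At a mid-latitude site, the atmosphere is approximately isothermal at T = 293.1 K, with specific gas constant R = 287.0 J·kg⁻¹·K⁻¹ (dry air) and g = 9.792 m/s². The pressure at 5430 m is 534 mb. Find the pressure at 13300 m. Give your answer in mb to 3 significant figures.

P ≈ 214 mb

Scale height: H = RT/g = 287.0 × 293.1 / 9.792 = 8590.7 m.
Between two levels, P₂ = P₁ exp(−Δz/H) with Δz = z₂ − z₁.
Δz = 13300 − 5430.0 = 7870.0 m; Δz/H = 7870.0/8590.7 = 0.91611.
P₂ = 534 × exp(−0.91611) = 534 × 0.40007 = 213.64 mb.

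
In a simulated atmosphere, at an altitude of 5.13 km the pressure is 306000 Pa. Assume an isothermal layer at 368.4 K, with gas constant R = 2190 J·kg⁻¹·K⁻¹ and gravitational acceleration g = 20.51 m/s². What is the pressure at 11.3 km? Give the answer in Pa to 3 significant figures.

P ≈ 262000 Pa

Scale height: H = RT/g = 2190 × 368.4 / 20.51 = 39337 m.
Between two levels, P₂ = P₁ exp(−Δz/H) with Δz = z₂ − z₁.
Δz = 11300 − 5130.0 = 6170.0 m; Δz/H = 6170.0/39337 = 0.15685.
P₂ = 306000 × exp(−0.15685) = 306000 × 0.85483 = 261580 Pa.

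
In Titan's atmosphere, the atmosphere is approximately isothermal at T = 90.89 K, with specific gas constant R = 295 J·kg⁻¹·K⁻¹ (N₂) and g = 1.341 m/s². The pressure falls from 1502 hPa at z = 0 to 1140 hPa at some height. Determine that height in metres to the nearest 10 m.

z ≈ 5510 m

Scale height: H = RT/g = 295 × 90.89 / 1.341 = 19994 m.
Invert the barometric formula: z = H ln(P₀/P).
P₀/P = 1502/1140 = 1.3175; ln(1.3175) = 0.27574.
z = 19994 × 0.27574 = 5513.1 m.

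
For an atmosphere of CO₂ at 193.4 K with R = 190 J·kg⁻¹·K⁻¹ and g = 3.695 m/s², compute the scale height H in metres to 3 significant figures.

The scale height of an isothermal atmosphere is H = RT/g.
H = 190 × 193.4 / 3.695 = 36746/3.695 = 9944.8 m.

H ≈ 9940 m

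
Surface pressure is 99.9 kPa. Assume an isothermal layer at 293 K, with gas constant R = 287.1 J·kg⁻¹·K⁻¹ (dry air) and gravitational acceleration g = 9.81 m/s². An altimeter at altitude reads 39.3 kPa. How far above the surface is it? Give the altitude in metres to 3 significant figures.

z ≈ 8000 m

Scale height: H = RT/g = 287.1 × 293 / 9.81 = 8575.0 m.
Invert the barometric formula: z = H ln(P₀/P).
P₀/P = 99.9/39.3 = 2.5420; ln(2.5420) = 0.93295.
z = 8575.0 × 0.93295 = 8000.0 m.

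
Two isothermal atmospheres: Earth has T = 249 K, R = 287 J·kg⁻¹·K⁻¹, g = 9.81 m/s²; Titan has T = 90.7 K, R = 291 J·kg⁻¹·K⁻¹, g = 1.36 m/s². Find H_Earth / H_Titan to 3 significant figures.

H_Earth/H_Titan ≈ 0.375

H = RT/g for each body.
H_Earth = 287 × 249 / 9.81 = 7284.7 m.
H_Titan = 291 × 90.7 / 1.36 = 19407 m.
H_Earth/H_Titan = 7284.7/19407 = 0.37536.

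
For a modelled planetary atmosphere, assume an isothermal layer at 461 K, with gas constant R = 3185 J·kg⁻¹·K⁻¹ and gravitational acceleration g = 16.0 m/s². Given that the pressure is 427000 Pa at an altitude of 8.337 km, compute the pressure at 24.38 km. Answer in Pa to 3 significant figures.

P ≈ 359000 Pa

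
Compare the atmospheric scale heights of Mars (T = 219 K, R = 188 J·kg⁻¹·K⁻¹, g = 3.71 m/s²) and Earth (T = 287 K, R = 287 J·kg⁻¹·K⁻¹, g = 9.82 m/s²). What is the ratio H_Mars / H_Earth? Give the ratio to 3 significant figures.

H = RT/g for each body.
H_Mars = 188 × 219 / 3.71 = 11098 m.
H_Earth = 287 × 287 / 9.82 = 8387.9 m.
H_Mars/H_Earth = 11098/8387.9 = 1.3231.

H_Mars/H_Earth ≈ 1.32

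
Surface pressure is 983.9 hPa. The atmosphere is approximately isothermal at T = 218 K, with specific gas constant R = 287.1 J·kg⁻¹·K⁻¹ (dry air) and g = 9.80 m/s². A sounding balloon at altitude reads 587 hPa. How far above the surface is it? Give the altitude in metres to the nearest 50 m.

z ≈ 3300 m

Scale height: H = RT/g = 287.1 × 218 / 9.80 = 6386.5 m.
Invert the barometric formula: z = H ln(P₀/P).
P₀/P = 983.9/587 = 1.6761; ln(1.6761) = 0.51647.
z = 6386.5 × 0.51647 = 3298.4 m.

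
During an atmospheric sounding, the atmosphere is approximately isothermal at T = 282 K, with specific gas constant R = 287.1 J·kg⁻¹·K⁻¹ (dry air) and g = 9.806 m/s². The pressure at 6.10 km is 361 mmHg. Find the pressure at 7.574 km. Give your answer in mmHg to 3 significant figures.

Scale height: H = RT/g = 287.1 × 282 / 9.806 = 8256.4 m.
Between two levels, P₂ = P₁ exp(−Δz/H) with Δz = z₂ − z₁.
Δz = 7574.0 − 6100.0 = 1474.0 m; Δz/H = 1474.0/8256.4 = 0.17853.
P₂ = 361 × exp(−0.17853) = 361 × 0.83650 = 301.98 mmHg.

P ≈ 302 mmHg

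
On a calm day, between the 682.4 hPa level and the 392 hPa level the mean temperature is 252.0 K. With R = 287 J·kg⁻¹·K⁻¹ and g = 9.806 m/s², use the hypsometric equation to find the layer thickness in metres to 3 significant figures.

Δz ≈ 4090 m

Hypsometric equation: Δz = (R T̄/g) ln(P₁/P₂).
R T̄/g = 287 × 252.0 / 9.806 = 7375.5 m.
ln(682.4/392) = ln(1.7408) = 0.55434.
Δz = 7375.5 × 0.55434 = 4088.5 m.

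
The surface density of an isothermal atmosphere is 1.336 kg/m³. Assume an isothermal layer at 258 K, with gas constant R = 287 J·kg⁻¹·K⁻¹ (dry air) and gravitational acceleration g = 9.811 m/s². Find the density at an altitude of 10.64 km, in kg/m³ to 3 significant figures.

ρ ≈ 0.326 kg/m³

Scale height: H = RT/g = 287 × 258 / 9.811 = 7547.2 m.
In an isothermal atmosphere, density decays like pressure: ρ = ρ₀ exp(−z/H).
z/H = 10640/7547.2 = 1.4098; exp(−1.4098) = 0.24419.
ρ = 1.336 × 0.24419 = 0.32624 kg/m³.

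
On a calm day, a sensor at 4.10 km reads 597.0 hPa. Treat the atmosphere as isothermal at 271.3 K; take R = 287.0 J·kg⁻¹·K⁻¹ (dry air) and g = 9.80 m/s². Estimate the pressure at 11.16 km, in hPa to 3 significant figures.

P ≈ 246 hPa

Scale height: H = RT/g = 287.0 × 271.3 / 9.80 = 7945.2 m.
Between two levels, P₂ = P₁ exp(−Δz/H) with Δz = z₂ − z₁.
Δz = 11160 − 4100.0 = 7060.0 m; Δz/H = 7060.0/7945.2 = 0.88859.
P₂ = 597.0 × exp(−0.88859) = 597.0 × 0.41124 = 245.51 hPa.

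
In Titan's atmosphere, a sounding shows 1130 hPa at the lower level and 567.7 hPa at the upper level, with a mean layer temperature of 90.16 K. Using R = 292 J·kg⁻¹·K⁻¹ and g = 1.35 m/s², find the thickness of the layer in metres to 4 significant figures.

Hypsometric equation: Δz = (R T̄/g) ln(P₁/P₂).
R T̄/g = 292 × 90.16 / 1.35 = 19501 m.
ln(1130/567.7) = ln(1.9905) = 0.68839.
Δz = 19501 × 0.68839 = 13424 m.

Δz ≈ 13420 m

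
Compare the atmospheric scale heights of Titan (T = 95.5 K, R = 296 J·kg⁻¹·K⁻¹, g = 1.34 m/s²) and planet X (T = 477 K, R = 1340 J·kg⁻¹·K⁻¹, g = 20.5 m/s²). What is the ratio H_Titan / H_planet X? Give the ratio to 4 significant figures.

H_Titan/H_planet X ≈ 0.6766

H = RT/g for each body.
H_Titan = 296 × 95.5 / 1.34 = 21096 m.
H_planet X = 1340 × 477 / 20.5 = 31180 m.
H_Titan/H_planet X = 21096/31180 = 0.67659.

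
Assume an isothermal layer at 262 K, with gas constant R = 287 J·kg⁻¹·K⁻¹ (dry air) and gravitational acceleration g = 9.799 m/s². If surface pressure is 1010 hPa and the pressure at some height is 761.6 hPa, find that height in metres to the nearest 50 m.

Scale height: H = RT/g = 287 × 262 / 9.799 = 7673.6 m.
Invert the barometric formula: z = H ln(P₀/P).
P₀/P = 1010/761.6 = 1.3262; ln(1.3262) = 0.28232.
z = 7673.6 × 0.28232 = 2166.4 m.

z ≈ 2150 m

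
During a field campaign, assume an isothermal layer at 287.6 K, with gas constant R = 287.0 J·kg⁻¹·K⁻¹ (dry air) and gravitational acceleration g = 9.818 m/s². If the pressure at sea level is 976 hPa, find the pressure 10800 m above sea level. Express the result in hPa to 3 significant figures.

Scale height: H = RT/g = 287.0 × 287.6 / 9.818 = 8407.1 m.
Barometric formula: P = P₀ exp(−z/H).
z/H = 10800/8407.1 = 1.2846; exp(−1.2846) = 0.27676.
P = 976 × 0.27676 = 270.12 hPa.

P ≈ 270 hPa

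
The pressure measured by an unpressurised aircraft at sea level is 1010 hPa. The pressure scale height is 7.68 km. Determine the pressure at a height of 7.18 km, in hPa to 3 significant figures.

Barometric formula: P = P₀ exp(−z/H).
z/H = 7180.0/7680.0 = 0.93490; exp(−0.93490) = 0.39263.
P = 1010 × 0.39263 = 396.56 hPa.

P ≈ 397 hPa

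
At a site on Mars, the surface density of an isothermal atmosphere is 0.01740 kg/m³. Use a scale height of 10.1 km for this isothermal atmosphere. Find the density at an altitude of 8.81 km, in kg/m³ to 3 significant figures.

In an isothermal atmosphere, density decays like pressure: ρ = ρ₀ exp(−z/H).
z/H = 8810.0/10100 = 0.87228; exp(−0.87228) = 0.41800.
ρ = 0.01740 × 0.41800 = 0.0072732 kg/m³.

ρ ≈ 0.00727 kg/m³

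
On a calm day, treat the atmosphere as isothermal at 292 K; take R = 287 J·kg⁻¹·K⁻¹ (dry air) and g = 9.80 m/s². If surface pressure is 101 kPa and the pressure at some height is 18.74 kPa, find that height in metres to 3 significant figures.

z ≈ 14400 m

Scale height: H = RT/g = 287 × 292 / 9.80 = 8551.4 m.
Invert the barometric formula: z = H ln(P₀/P).
P₀/P = 101/18.74 = 5.3895; ln(5.3895) = 1.6845.
z = 8551.4 × 1.6845 = 14405 m.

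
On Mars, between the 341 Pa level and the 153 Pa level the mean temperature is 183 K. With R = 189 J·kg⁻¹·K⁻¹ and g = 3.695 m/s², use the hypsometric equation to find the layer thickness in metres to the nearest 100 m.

Δz ≈ 7500 m

Hypsometric equation: Δz = (R T̄/g) ln(P₁/P₂).
R T̄/g = 189 × 183 / 3.695 = 9360.5 m.
ln(341/153) = ln(2.2288) = 0.80146.
Δz = 9360.5 × 0.80146 = 7502.1 m.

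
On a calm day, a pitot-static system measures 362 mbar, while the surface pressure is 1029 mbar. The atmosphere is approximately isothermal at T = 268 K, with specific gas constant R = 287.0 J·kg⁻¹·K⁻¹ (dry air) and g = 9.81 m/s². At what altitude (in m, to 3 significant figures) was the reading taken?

z ≈ 8190 m

Scale height: H = RT/g = 287.0 × 268 / 9.81 = 7840.6 m.
Invert the barometric formula: z = H ln(P₀/P).
P₀/P = 1029/362 = 2.8425; ln(2.8425) = 1.0447.
z = 7840.6 × 1.0447 = 8191.1 m.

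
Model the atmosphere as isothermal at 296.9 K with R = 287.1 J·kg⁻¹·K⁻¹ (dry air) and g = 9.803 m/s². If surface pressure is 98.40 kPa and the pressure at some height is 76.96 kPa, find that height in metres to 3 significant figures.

z ≈ 2140 m

Scale height: H = RT/g = 287.1 × 296.9 / 9.803 = 8695.3 m.
Invert the barometric formula: z = H ln(P₀/P).
P₀/P = 98.40/76.96 = 1.2786; ln(1.2786) = 0.24577.
z = 8695.3 × 0.24577 = 2137.0 m.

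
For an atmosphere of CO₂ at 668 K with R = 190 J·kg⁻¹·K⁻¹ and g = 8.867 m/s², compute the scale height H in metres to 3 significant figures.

The scale height of an isothermal atmosphere is H = RT/g.
H = 190 × 668 / 8.867 = 126920/8.867 = 14314 m.

H ≈ 14300 m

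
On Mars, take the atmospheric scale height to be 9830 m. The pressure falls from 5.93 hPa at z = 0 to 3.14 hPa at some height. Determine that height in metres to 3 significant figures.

z ≈ 6250 m

Invert the barometric formula: z = H ln(P₀/P).
P₀/P = 5.93/3.14 = 1.8885; ln(1.8885) = 0.63578.
z = 9830.0 × 0.63578 = 6249.7 m.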